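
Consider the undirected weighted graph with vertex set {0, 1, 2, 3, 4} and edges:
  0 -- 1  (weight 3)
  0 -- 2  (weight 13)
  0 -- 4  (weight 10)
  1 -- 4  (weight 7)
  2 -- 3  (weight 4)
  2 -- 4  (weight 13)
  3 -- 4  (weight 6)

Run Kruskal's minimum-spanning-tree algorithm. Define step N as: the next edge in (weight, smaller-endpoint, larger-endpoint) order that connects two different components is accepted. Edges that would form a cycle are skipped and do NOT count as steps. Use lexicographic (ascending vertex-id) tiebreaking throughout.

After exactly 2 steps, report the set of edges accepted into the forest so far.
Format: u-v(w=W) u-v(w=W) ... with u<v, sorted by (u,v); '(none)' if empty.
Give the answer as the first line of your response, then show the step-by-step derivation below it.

0-1(w=3) 2-3(w=4)

step 1: add edge 0-1 (w=3); MST = {0-1(w=3)}
step 2: add edge 2-3 (w=4); MST = {0-1(w=3) 2-3(w=4)}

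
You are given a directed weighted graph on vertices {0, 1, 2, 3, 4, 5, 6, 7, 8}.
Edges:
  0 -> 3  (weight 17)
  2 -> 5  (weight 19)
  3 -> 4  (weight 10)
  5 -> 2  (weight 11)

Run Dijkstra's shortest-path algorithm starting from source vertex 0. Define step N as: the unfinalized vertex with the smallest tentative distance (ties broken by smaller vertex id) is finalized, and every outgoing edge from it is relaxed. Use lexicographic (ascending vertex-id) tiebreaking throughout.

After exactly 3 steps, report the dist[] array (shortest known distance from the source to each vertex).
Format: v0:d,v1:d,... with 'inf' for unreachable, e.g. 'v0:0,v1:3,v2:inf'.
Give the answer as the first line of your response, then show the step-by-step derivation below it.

v0:0,v1:inf,v2:inf,v3:17,v4:27,v5:inf,v6:inf,v7:inf,v8:inf

step 1: dist = v0:0,v1:inf,v2:inf,v3:17,v4:inf,v5:inf,v6:inf,v7:inf,v8:inf
step 2: dist = v0:0,v1:inf,v2:inf,v3:17,v4:27,v5:inf,v6:inf,v7:inf,v8:inf
step 3: dist = v0:0,v1:inf,v2:inf,v3:17,v4:27,v5:inf,v6:inf,v7:inf,v8:inf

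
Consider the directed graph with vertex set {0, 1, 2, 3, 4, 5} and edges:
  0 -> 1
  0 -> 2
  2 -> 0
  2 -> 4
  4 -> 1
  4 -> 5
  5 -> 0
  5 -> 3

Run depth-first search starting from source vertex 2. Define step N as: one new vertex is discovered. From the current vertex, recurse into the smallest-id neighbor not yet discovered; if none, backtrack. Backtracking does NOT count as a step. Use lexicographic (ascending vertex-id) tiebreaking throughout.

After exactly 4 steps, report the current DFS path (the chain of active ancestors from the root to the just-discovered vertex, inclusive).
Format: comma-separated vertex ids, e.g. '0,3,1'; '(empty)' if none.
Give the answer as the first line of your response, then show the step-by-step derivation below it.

2,4

step 1: discover 2; path=2; order=2
step 2: discover 0; path=2>0; order=2,0
step 3: discover 1; path=2>0>1; order=2,0,1
step 4: discover 4; path=2>4; order=2,0,1,4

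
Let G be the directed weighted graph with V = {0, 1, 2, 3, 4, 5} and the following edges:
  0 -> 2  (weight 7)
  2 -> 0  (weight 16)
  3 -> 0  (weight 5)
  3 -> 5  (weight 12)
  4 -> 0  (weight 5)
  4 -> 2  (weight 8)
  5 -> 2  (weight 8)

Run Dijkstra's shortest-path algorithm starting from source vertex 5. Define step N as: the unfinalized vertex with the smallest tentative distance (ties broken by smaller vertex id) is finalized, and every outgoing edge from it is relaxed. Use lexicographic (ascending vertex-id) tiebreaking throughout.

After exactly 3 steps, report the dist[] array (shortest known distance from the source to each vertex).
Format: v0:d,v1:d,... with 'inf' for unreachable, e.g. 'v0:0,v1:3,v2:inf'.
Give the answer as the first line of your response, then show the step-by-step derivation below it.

v0:24,v1:inf,v2:8,v3:inf,v4:inf,v5:0

step 1: dist = v0:inf,v1:inf,v2:8,v3:inf,v4:inf,v5:0
step 2: dist = v0:24,v1:inf,v2:8,v3:inf,v4:inf,v5:0
step 3: dist = v0:24,v1:inf,v2:8,v3:inf,v4:inf,v5:0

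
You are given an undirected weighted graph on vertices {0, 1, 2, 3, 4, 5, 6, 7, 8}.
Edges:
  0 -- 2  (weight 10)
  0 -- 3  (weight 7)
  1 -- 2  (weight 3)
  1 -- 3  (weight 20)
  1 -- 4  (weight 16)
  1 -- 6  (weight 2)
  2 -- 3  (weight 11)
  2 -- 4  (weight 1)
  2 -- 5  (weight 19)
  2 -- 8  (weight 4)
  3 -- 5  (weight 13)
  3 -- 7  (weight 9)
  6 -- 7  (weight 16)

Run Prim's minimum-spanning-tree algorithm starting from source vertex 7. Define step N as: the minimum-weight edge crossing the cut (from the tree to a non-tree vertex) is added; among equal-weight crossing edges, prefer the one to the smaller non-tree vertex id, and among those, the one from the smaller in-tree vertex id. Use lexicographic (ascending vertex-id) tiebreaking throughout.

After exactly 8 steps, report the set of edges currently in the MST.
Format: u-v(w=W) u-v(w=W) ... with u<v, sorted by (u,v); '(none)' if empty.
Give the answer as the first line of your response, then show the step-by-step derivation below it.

0-2(w=10) 0-3(w=7) 1-2(w=3) 1-6(w=2) 2-4(w=1) 2-8(w=4) 3-5(w=13) 3-7(w=9)

step 1: add edge 3-7 (w=9); MST = {3-7(w=9)}
step 2: add edge 0-3 (w=7); MST = {0-3(w=7) 3-7(w=9)}
step 3: add edge 0-2 (w=10); MST = {0-2(w=10) 0-3(w=7) 3-7(w=9)}
step 4: add edge 2-4 (w=1); MST = {0-2(w=10) 0-3(w=7) 2-4(w=1) 3-7(w=9)}
step 5: add edge 1-2 (w=3); MST = {0-2(w=10) 0-3(w=7) 1-2(w=3) 2-4(w=1) 3-7(w=9)}
step 6: add edge 1-6 (w=2); MST = {0-2(w=10) 0-3(w=7) 1-2(w=3) 1-6(w=2) 2-4(w=1) 3-7(w=9)}
step 7: add edge 2-8 (w=4); MST = {0-2(w=10) 0-3(w=7) 1-2(w=3) 1-6(w=2) 2-4(w=1) 2-8(w=4) 3-7(w=9)}
step 8: add edge 3-5 (w=13); MST = {0-2(w=10) 0-3(w=7) 1-2(w=3) 1-6(w=2) 2-4(w=1) 2-8(w=4) 3-5(w=13) 3-7(w=9)}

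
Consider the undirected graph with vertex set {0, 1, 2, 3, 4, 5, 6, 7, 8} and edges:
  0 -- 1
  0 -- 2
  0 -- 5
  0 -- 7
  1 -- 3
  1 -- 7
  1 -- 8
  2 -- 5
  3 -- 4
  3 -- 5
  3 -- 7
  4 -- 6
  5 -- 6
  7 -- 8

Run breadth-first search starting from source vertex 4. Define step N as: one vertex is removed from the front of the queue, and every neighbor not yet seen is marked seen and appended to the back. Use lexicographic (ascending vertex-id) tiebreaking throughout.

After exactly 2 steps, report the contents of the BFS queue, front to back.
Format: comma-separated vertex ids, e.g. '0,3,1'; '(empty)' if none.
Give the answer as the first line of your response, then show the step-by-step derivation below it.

6,1,5,7

step 1: dequeue 4; queue=[3,6]; order=4
step 2: dequeue 3; queue=[6,1,5,7]; order=4,3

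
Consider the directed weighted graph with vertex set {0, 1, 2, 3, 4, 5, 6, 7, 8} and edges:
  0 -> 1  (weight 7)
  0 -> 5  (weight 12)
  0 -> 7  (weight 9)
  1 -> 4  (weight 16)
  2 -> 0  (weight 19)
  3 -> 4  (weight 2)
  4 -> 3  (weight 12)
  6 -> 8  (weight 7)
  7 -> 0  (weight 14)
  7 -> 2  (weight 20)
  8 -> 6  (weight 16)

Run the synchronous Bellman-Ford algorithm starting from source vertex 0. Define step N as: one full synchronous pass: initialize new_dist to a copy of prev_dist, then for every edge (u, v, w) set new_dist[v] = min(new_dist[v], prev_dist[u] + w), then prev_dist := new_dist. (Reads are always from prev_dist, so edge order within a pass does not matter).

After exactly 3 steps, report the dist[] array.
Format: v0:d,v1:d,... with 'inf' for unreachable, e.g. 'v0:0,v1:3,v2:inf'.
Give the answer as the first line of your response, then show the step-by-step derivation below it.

v0:0,v1:7,v2:29,v3:35,v4:23,v5:12,v6:inf,v7:9,v8:inf

step 1: dist = v0:0,v1:7,v2:inf,v3:inf,v4:inf,v5:12,v6:inf,v7:9,v8:inf
step 2: dist = v0:0,v1:7,v2:29,v3:inf,v4:23,v5:12,v6:inf,v7:9,v8:inf
step 3: dist = v0:0,v1:7,v2:29,v3:35,v4:23,v5:12,v6:inf,v7:9,v8:inf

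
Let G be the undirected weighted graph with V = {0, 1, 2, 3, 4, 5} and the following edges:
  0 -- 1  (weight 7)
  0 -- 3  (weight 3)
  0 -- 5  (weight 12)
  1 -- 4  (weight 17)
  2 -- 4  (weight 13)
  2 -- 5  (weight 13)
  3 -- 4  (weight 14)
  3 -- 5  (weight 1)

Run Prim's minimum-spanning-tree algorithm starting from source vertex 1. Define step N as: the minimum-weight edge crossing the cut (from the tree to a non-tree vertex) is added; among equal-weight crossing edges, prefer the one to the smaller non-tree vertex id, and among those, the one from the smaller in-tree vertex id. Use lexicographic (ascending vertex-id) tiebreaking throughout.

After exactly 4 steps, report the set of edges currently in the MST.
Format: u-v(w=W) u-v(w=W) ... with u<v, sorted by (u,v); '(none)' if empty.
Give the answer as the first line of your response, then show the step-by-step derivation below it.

0-1(w=7) 0-3(w=3) 2-5(w=13) 3-5(w=1)

step 1: add edge 0-1 (w=7); MST = {0-1(w=7)}
step 2: add edge 0-3 (w=3); MST = {0-1(w=7) 0-3(w=3)}
step 3: add edge 3-5 (w=1); MST = {0-1(w=7) 0-3(w=3) 3-5(w=1)}
step 4: add edge 2-5 (w=13); MST = {0-1(w=7) 0-3(w=3) 2-5(w=13) 3-5(w=1)}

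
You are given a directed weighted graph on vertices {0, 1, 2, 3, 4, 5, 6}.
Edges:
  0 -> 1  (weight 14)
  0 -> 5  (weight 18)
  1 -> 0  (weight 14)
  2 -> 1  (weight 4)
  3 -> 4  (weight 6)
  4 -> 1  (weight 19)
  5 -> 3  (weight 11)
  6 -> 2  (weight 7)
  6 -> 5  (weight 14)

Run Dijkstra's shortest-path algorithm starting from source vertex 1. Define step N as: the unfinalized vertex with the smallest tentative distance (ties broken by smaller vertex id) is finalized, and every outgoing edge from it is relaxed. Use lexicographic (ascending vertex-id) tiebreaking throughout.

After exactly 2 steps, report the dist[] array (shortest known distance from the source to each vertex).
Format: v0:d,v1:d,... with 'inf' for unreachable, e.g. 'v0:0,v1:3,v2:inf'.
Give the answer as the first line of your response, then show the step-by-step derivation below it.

v0:14,v1:0,v2:inf,v3:inf,v4:inf,v5:32,v6:inf

step 1: dist = v0:14,v1:0,v2:inf,v3:inf,v4:inf,v5:inf,v6:inf
step 2: dist = v0:14,v1:0,v2:inf,v3:inf,v4:inf,v5:32,v6:inf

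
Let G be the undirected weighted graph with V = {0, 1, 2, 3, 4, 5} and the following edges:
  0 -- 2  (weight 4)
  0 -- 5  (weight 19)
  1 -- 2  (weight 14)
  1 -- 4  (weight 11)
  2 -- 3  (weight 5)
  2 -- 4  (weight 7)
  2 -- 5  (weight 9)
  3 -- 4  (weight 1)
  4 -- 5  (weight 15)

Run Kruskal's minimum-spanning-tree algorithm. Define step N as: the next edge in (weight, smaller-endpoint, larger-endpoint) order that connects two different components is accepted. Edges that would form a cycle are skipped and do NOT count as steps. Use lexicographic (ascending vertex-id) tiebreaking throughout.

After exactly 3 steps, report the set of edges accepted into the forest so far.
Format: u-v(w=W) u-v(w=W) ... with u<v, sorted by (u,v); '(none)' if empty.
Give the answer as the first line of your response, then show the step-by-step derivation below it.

0-2(w=4) 2-3(w=5) 3-4(w=1)

step 1: add edge 3-4 (w=1); MST = {3-4(w=1)}
step 2: add edge 0-2 (w=4); MST = {0-2(w=4) 3-4(w=1)}
step 3: add edge 2-3 (w=5); MST = {0-2(w=4) 2-3(w=5) 3-4(w=1)}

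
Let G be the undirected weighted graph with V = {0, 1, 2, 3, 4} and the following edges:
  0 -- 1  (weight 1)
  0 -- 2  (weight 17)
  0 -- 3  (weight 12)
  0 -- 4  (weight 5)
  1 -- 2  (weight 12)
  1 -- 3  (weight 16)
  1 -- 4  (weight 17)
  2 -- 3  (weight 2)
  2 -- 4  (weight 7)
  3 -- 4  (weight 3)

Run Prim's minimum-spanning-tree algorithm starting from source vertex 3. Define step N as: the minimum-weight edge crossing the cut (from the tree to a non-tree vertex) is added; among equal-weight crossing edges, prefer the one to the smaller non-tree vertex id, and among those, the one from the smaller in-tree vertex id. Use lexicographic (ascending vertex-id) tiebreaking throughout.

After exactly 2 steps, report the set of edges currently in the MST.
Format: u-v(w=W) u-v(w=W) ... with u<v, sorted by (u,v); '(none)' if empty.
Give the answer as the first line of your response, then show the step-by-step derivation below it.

2-3(w=2) 3-4(w=3)

step 1: add edge 2-3 (w=2); MST = {2-3(w=2)}
step 2: add edge 3-4 (w=3); MST = {2-3(w=2) 3-4(w=3)}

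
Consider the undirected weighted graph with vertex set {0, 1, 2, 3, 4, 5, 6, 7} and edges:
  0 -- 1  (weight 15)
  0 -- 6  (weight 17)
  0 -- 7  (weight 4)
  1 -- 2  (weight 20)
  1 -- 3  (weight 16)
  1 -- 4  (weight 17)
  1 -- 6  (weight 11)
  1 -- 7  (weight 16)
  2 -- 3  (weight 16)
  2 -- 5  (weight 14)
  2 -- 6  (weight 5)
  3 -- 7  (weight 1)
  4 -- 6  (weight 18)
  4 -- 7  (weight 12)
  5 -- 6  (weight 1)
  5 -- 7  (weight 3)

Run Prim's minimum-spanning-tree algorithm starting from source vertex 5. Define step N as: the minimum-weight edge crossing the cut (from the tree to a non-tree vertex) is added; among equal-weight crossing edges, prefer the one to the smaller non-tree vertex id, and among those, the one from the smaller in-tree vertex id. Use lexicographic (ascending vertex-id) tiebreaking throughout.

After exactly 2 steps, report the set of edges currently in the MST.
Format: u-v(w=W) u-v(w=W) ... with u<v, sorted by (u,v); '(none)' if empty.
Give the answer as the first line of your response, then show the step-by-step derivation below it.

5-6(w=1) 5-7(w=3)

step 1: add edge 5-6 (w=1); MST = {5-6(w=1)}
step 2: add edge 5-7 (w=3); MST = {5-6(w=1) 5-7(w=3)}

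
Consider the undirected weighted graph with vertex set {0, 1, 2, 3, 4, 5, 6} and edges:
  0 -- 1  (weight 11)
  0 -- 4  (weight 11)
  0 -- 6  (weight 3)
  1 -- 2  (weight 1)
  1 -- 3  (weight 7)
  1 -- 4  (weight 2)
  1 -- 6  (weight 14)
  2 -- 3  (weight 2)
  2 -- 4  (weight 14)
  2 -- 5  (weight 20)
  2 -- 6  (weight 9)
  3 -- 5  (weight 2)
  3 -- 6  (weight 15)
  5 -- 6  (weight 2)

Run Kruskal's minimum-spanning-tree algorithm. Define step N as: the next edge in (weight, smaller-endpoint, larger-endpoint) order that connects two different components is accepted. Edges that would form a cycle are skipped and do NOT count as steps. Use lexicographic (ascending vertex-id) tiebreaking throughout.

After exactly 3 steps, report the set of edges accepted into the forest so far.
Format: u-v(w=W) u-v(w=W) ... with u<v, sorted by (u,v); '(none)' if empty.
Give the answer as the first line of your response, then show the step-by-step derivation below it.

1-2(w=1) 1-4(w=2) 2-3(w=2)

step 1: add edge 1-2 (w=1); MST = {1-2(w=1)}
step 2: add edge 1-4 (w=2); MST = {1-2(w=1) 1-4(w=2)}
step 3: add edge 2-3 (w=2); MST = {1-2(w=1) 1-4(w=2) 2-3(w=2)}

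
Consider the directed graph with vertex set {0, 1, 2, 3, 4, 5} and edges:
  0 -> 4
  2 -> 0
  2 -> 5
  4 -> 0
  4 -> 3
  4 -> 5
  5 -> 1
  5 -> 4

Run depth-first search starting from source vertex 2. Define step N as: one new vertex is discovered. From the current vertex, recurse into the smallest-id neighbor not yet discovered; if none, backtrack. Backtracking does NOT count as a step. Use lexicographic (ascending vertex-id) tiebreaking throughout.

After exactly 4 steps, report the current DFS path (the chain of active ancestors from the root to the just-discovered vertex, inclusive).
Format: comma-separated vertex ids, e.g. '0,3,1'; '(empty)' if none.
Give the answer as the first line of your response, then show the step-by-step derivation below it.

2,0,4,3

step 1: discover 2; path=2; order=2
step 2: discover 0; path=2>0; order=2,0
step 3: discover 4; path=2>0>4; order=2,0,4
step 4: discover 3; path=2>0>4>3; order=2,0,4,3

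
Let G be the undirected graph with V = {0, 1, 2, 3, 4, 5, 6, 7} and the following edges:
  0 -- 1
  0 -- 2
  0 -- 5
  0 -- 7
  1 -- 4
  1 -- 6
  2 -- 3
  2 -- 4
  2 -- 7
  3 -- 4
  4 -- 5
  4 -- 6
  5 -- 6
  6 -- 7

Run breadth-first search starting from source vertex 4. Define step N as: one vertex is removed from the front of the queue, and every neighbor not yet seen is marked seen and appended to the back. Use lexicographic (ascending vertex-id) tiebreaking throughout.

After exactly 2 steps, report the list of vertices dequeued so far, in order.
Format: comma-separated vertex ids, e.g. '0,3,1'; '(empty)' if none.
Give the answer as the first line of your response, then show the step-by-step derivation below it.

4,1

step 1: dequeue 4; queue=[1,2,3,5,6]; order=4
step 2: dequeue 1; queue=[2,3,5,6,0]; order=4,1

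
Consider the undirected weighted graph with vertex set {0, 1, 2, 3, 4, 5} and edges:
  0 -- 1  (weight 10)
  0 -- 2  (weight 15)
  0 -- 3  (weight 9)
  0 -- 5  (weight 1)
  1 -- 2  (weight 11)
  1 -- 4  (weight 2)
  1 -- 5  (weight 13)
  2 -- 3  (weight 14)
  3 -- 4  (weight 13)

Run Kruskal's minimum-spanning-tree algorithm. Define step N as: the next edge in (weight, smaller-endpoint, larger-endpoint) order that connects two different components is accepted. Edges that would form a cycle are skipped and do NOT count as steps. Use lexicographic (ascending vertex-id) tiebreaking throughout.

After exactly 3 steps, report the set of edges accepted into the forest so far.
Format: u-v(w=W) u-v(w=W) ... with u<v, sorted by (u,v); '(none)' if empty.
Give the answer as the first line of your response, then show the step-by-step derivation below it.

0-3(w=9) 0-5(w=1) 1-4(w=2)

step 1: add edge 0-5 (w=1); MST = {0-5(w=1)}
step 2: add edge 1-4 (w=2); MST = {0-5(w=1) 1-4(w=2)}
step 3: add edge 0-3 (w=9); MST = {0-3(w=9) 0-5(w=1) 1-4(w=2)}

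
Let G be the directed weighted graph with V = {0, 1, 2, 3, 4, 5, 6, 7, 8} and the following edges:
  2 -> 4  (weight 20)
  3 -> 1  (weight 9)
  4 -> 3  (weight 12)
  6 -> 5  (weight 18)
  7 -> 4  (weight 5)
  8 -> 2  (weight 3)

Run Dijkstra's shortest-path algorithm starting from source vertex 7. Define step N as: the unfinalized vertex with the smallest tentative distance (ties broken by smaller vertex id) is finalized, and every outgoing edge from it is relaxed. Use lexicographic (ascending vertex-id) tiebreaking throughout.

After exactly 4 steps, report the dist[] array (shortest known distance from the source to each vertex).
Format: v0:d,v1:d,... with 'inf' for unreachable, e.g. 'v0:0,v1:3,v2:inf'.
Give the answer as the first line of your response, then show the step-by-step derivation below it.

v0:inf,v1:26,v2:inf,v3:17,v4:5,v5:inf,v6:inf,v7:0,v8:inf

step 1: dist = v0:inf,v1:inf,v2:inf,v3:inf,v4:5,v5:inf,v6:inf,v7:0,v8:inf
step 2: dist = v0:inf,v1:inf,v2:inf,v3:17,v4:5,v5:inf,v6:inf,v7:0,v8:inf
step 3: dist = v0:inf,v1:26,v2:inf,v3:17,v4:5,v5:inf,v6:inf,v7:0,v8:inf
step 4: dist = v0:inf,v1:26,v2:inf,v3:17,v4:5,v5:inf,v6:inf,v7:0,v8:inf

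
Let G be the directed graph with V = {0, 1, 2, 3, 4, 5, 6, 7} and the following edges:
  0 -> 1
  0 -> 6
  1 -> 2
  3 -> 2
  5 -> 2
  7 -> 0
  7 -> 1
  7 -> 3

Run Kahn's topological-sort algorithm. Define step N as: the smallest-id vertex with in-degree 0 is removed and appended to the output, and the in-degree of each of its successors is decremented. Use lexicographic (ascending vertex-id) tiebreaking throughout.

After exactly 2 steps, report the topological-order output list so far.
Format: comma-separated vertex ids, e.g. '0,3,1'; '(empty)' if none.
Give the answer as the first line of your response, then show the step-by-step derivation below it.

4,5

step 1: output 4; order=[4]; indeg=(1,2,3,1,0,0,1,0)
step 2: output 5; order=[4,5]; indeg=(1,2,2,1,0,0,1,0)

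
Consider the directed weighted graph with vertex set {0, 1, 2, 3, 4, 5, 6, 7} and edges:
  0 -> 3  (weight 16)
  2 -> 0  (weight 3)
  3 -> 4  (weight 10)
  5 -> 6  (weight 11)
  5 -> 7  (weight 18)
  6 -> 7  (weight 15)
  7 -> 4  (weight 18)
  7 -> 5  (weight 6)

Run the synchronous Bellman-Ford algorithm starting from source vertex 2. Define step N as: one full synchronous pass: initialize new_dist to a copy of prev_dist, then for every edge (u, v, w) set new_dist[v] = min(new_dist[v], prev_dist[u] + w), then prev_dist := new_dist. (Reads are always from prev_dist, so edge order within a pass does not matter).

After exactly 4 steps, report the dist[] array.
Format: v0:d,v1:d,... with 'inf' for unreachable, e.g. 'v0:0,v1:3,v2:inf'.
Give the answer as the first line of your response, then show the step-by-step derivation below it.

v0:3,v1:inf,v2:0,v3:19,v4:29,v5:inf,v6:inf,v7:inf

step 1: dist = v0:3,v1:inf,v2:0,v3:inf,v4:inf,v5:inf,v6:inf,v7:inf
step 2: dist = v0:3,v1:inf,v2:0,v3:19,v4:inf,v5:inf,v6:inf,v7:inf
step 3: dist = v0:3,v1:inf,v2:0,v3:19,v4:29,v5:inf,v6:inf,v7:inf
step 4: dist = v0:3,v1:inf,v2:0,v3:19,v4:29,v5:inf,v6:inf,v7:inf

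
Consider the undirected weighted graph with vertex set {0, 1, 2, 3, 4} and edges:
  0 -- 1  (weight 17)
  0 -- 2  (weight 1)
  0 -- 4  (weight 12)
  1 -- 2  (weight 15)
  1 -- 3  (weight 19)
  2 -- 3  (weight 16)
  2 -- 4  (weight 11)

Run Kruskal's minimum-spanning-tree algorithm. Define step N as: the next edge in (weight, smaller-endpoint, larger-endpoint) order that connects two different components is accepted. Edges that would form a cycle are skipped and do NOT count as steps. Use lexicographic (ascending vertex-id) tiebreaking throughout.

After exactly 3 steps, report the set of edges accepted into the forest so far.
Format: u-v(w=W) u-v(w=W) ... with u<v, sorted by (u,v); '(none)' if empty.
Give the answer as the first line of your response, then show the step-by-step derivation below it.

0-2(w=1) 1-2(w=15) 2-4(w=11)

step 1: add edge 0-2 (w=1); MST = {0-2(w=1)}
step 2: add edge 2-4 (w=11); MST = {0-2(w=1) 2-4(w=11)}
step 3: add edge 1-2 (w=15); MST = {0-2(w=1) 1-2(w=15) 2-4(w=11)}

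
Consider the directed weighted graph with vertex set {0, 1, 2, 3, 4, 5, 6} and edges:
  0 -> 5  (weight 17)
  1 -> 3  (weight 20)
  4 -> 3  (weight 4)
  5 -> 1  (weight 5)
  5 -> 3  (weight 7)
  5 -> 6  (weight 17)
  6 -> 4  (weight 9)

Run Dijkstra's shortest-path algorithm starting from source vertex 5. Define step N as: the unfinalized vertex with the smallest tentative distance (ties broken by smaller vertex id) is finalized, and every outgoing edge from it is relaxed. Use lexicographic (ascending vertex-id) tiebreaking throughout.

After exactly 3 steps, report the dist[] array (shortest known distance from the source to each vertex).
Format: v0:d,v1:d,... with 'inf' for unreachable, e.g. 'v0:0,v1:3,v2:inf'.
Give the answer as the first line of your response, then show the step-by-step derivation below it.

v0:inf,v1:5,v2:inf,v3:7,v4:inf,v5:0,v6:17

step 1: dist = v0:inf,v1:5,v2:inf,v3:7,v4:inf,v5:0,v6:17
step 2: dist = v0:inf,v1:5,v2:inf,v3:7,v4:inf,v5:0,v6:17
step 3: dist = v0:inf,v1:5,v2:inf,v3:7,v4:inf,v5:0,v6:17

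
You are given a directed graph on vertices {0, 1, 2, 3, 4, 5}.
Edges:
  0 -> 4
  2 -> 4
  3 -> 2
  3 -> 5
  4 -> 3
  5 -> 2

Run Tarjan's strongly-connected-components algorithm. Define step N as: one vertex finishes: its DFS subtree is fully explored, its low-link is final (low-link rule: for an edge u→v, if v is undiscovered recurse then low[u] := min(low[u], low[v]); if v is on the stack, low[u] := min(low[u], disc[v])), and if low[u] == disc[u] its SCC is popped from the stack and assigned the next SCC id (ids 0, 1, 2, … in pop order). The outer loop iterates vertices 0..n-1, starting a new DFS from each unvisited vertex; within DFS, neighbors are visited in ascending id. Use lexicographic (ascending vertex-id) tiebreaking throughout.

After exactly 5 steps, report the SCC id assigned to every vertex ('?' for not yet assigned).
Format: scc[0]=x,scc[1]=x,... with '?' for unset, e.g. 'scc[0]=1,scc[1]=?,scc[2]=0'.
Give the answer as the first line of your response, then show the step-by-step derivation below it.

scc[0]=1,scc[1]=?,scc[2]=0,scc[3]=0,scc[4]=0,scc[5]=0

step 1: low=(low[0]=0,low[1]=?,low[2]=1,low[3]=2,low[4]=1,low[5]=?); scc=(scc[0]=?,scc[1]=?,scc[2]=?,scc[3]=?,scc[4]=?,scc[5]=?)
step 2: low=(low[0]=0,low[1]=?,low[2]=1,low[3]=1,low[4]=1,low[5]=3); scc=(scc[0]=?,scc[1]=?,scc[2]=?,scc[3]=?,scc[4]=?,scc[5]=?)
step 3: low=(low[0]=0,low[1]=?,low[2]=1,low[3]=1,low[4]=1,low[5]=3); scc=(scc[0]=?,scc[1]=?,scc[2]=?,scc[3]=?,scc[4]=?,scc[5]=?)
step 4: low=(low[0]=0,low[1]=?,low[2]=1,low[3]=1,low[4]=1,low[5]=3); scc=(scc[0]=?,scc[1]=?,scc[2]=0,scc[3]=0,scc[4]=0,scc[5]=0)
step 5: low=(low[0]=0,low[1]=?,low[2]=1,low[3]=1,low[4]=1,low[5]=3); scc=(scc[0]=1,scc[1]=?,scc[2]=0,scc[3]=0,scc[4]=0,scc[5]=0)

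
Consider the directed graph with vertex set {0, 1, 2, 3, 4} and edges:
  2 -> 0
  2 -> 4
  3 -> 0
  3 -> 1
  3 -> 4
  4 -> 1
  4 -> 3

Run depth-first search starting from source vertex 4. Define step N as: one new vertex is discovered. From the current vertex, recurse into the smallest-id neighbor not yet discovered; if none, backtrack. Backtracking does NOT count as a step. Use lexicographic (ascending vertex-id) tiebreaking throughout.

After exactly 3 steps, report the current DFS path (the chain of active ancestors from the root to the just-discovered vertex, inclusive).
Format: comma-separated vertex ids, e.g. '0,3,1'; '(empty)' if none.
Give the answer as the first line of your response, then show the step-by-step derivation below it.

4,3

step 1: discover 4; path=4; order=4
step 2: discover 1; path=4>1; order=4,1
step 3: discover 3; path=4>3; order=4,1,3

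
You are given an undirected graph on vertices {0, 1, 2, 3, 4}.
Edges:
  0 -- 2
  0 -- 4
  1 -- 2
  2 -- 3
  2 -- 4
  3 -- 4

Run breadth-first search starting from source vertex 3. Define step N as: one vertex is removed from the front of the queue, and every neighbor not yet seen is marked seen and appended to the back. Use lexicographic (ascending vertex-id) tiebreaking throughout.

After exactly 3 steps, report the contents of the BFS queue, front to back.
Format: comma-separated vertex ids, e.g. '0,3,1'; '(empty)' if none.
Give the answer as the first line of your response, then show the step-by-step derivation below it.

0,1

step 1: dequeue 3; queue=[2,4]; order=3
step 2: dequeue 2; queue=[4,0,1]; order=3,2
step 3: dequeue 4; queue=[0,1]; order=3,2,4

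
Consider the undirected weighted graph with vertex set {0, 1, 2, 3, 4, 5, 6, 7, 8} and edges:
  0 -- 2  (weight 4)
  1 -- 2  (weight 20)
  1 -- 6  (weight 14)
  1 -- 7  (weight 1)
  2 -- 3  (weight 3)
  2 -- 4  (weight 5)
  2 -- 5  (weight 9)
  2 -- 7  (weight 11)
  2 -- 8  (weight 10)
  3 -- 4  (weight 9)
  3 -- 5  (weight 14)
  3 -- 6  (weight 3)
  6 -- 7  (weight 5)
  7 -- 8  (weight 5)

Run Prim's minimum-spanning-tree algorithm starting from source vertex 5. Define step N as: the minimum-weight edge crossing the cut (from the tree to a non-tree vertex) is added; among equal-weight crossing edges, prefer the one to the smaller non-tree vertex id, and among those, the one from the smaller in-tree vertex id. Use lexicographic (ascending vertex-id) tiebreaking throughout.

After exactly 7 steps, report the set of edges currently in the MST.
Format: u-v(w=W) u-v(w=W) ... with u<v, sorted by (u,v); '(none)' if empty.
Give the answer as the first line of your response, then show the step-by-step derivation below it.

0-2(w=4) 1-7(w=1) 2-3(w=3) 2-4(w=5) 2-5(w=9) 3-6(w=3) 6-7(w=5)

step 1: add edge 2-5 (w=9); MST = {2-5(w=9)}
step 2: add edge 2-3 (w=3); MST = {2-3(w=3) 2-5(w=9)}
step 3: add edge 3-6 (w=3); MST = {2-3(w=3) 2-5(w=9) 3-6(w=3)}
step 4: add edge 0-2 (w=4); MST = {0-2(w=4) 2-3(w=3) 2-5(w=9) 3-6(w=3)}
step 5: add edge 2-4 (w=5); MST = {0-2(w=4) 2-3(w=3) 2-4(w=5) 2-5(w=9) 3-6(w=3)}
step 6: add edge 6-7 (w=5); MST = {0-2(w=4) 2-3(w=3) 2-4(w=5) 2-5(w=9) 3-6(w=3) 6-7(w=5)}
step 7: add edge 1-7 (w=1); MST = {0-2(w=4) 1-7(w=1) 2-3(w=3) 2-4(w=5) 2-5(w=9) 3-6(w=3) 6-7(w=5)}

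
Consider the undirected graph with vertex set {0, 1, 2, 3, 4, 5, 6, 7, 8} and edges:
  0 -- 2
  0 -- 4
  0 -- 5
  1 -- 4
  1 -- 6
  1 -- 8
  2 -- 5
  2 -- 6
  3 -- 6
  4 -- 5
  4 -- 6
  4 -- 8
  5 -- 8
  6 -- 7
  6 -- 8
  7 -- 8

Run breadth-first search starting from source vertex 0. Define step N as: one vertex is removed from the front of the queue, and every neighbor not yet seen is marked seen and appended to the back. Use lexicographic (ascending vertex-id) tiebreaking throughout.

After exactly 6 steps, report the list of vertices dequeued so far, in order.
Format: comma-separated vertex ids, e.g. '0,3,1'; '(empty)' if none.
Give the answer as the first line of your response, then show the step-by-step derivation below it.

0,2,4,5,6,1

step 1: dequeue 0; queue=[2,4,5]; order=0
step 2: dequeue 2; queue=[4,5,6]; order=0,2
step 3: dequeue 4; queue=[5,6,1,8]; order=0,2,4
step 4: dequeue 5; queue=[6,1,8]; order=0,2,4,5
step 5: dequeue 6; queue=[1,8,3,7]; order=0,2,4,5,6
step 6: dequeue 1; queue=[8,3,7]; order=0,2,4,5,6,1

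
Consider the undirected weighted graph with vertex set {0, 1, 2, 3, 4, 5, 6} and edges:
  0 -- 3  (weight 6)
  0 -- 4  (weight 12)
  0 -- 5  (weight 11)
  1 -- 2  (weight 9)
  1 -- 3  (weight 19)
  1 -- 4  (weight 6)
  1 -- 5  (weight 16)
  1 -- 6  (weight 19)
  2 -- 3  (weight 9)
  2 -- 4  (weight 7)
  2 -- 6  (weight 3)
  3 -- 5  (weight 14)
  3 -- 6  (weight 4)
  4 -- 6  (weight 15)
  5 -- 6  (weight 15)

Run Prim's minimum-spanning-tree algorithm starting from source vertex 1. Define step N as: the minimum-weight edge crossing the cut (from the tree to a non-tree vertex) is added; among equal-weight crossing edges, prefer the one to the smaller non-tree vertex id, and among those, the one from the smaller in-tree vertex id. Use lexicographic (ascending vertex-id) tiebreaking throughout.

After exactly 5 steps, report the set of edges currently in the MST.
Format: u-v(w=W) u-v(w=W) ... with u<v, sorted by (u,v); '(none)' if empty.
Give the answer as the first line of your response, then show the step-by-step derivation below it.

0-3(w=6) 1-4(w=6) 2-4(w=7) 2-6(w=3) 3-6(w=4)

step 1: add edge 1-4 (w=6); MST = {1-4(w=6)}
step 2: add edge 2-4 (w=7); MST = {1-4(w=6) 2-4(w=7)}
step 3: add edge 2-6 (w=3); MST = {1-4(w=6) 2-4(w=7) 2-6(w=3)}
step 4: add edge 3-6 (w=4); MST = {1-4(w=6) 2-4(w=7) 2-6(w=3) 3-6(w=4)}
step 5: add edge 0-3 (w=6); MST = {0-3(w=6) 1-4(w=6) 2-4(w=7) 2-6(w=3) 3-6(w=4)}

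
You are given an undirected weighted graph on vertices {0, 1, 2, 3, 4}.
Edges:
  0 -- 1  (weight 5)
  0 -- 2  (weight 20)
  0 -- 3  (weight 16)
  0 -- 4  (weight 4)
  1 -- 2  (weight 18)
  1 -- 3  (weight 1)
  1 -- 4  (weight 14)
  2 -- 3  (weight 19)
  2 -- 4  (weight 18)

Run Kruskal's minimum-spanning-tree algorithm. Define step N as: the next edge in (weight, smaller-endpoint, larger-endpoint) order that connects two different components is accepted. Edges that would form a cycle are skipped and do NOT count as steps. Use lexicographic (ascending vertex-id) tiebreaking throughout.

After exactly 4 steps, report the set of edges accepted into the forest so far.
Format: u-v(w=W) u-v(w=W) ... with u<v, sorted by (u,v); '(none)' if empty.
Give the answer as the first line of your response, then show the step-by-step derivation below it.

0-1(w=5) 0-4(w=4) 1-2(w=18) 1-3(w=1)

step 1: add edge 1-3 (w=1); MST = {1-3(w=1)}
step 2: add edge 0-4 (w=4); MST = {0-4(w=4) 1-3(w=1)}
step 3: add edge 0-1 (w=5); MST = {0-1(w=5) 0-4(w=4) 1-3(w=1)}
step 4: add edge 1-2 (w=18); MST = {0-1(w=5) 0-4(w=4) 1-2(w=18) 1-3(w=1)}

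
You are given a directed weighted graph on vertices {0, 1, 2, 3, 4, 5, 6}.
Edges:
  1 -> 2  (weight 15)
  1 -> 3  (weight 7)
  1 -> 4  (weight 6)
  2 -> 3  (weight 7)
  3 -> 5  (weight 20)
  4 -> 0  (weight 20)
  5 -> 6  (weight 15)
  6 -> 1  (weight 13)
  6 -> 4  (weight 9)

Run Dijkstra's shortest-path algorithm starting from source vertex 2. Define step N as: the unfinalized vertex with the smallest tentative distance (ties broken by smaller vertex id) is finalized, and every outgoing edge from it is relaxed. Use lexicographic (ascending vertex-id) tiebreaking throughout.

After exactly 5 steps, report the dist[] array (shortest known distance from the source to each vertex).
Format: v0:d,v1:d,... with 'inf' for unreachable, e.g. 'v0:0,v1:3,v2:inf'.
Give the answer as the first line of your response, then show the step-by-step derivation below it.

v0:71,v1:55,v2:0,v3:7,v4:51,v5:27,v6:42

step 1: dist = v0:inf,v1:inf,v2:0,v3:7,v4:inf,v5:inf,v6:inf
step 2: dist = v0:inf,v1:inf,v2:0,v3:7,v4:inf,v5:27,v6:inf
step 3: dist = v0:inf,v1:inf,v2:0,v3:7,v4:inf,v5:27,v6:42
step 4: dist = v0:inf,v1:55,v2:0,v3:7,v4:51,v5:27,v6:42
step 5: dist = v0:71,v1:55,v2:0,v3:7,v4:51,v5:27,v6:42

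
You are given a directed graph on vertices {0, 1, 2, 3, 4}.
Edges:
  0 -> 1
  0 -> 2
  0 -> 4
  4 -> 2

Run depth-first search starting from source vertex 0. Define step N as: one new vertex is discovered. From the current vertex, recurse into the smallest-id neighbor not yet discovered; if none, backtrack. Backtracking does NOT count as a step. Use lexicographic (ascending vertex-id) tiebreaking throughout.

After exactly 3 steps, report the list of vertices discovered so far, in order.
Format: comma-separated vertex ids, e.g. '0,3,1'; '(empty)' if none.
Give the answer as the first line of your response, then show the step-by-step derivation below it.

0,1,2

step 1: discover 0; path=0; order=0
step 2: discover 1; path=0>1; order=0,1
step 3: discover 2; path=0>2; order=0,1,2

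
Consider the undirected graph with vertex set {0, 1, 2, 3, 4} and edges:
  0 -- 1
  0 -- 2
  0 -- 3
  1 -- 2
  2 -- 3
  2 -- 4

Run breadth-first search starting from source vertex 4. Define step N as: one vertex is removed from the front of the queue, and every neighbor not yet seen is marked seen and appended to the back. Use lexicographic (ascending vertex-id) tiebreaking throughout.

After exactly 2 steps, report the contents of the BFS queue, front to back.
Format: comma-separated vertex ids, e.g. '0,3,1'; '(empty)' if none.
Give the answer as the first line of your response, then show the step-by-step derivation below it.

0,1,3

step 1: dequeue 4; queue=[2]; order=4
step 2: dequeue 2; queue=[0,1,3]; order=4,2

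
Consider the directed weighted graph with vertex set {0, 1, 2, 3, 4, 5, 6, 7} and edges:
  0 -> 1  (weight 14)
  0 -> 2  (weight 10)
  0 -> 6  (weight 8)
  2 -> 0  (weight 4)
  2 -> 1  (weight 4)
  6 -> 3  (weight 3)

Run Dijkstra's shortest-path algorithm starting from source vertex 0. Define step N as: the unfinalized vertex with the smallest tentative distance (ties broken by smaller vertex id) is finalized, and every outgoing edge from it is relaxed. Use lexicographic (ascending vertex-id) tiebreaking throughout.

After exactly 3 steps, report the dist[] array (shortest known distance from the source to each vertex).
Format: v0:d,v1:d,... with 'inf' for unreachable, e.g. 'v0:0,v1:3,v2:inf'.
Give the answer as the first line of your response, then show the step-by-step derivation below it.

v0:0,v1:14,v2:10,v3:11,v4:inf,v5:inf,v6:8,v7:inf

step 1: dist = v0:0,v1:14,v2:10,v3:inf,v4:inf,v5:inf,v6:8,v7:inf
step 2: dist = v0:0,v1:14,v2:10,v3:11,v4:inf,v5:inf,v6:8,v7:inf
step 3: dist = v0:0,v1:14,v2:10,v3:11,v4:inf,v5:inf,v6:8,v7:inf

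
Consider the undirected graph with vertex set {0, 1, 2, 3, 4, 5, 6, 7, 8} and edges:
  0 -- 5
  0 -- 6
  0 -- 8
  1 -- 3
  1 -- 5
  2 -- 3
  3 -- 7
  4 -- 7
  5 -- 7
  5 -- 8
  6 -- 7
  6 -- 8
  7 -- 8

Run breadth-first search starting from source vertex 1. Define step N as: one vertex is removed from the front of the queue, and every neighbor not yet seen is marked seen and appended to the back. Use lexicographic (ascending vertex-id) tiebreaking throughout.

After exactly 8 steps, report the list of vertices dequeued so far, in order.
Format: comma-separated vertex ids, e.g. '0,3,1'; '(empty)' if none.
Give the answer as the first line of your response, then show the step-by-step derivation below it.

1,3,5,2,7,0,8,4

step 1: dequeue 1; queue=[3,5]; order=1
step 2: dequeue 3; queue=[5,2,7]; order=1,3
step 3: dequeue 5; queue=[2,7,0,8]; order=1,3,5
step 4: dequeue 2; queue=[7,0,8]; order=1,3,5,2
step 5: dequeue 7; queue=[0,8,4,6]; order=1,3,5,2,7
step 6: dequeue 0; queue=[8,4,6]; order=1,3,5,2,7,0
step 7: dequeue 8; queue=[4,6]; order=1,3,5,2,7,0,8
step 8: dequeue 4; queue=[6]; order=1,3,5,2,7,0,8,4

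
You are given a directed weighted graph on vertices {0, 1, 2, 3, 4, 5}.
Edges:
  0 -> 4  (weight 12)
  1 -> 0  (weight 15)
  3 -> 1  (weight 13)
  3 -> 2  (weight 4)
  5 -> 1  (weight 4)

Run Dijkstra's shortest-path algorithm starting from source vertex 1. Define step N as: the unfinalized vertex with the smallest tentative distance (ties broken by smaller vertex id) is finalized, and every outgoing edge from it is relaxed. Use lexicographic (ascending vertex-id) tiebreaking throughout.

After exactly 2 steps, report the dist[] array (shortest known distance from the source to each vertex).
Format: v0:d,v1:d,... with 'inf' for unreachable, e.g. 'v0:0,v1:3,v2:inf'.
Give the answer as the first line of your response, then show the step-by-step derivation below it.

v0:15,v1:0,v2:inf,v3:inf,v4:27,v5:inf

step 1: dist = v0:15,v1:0,v2:inf,v3:inf,v4:inf,v5:inf
step 2: dist = v0:15,v1:0,v2:inf,v3:inf,v4:27,v5:inf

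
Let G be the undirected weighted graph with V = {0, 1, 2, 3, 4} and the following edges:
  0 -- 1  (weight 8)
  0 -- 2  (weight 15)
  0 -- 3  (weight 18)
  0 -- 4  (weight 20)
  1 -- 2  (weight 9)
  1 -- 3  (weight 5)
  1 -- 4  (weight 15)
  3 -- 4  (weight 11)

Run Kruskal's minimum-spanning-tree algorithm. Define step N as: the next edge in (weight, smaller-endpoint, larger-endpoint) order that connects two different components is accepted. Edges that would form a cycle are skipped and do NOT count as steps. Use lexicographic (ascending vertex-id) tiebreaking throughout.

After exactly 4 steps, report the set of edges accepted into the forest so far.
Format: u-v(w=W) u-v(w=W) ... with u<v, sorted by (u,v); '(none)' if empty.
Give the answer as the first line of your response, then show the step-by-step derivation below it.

0-1(w=8) 1-2(w=9) 1-3(w=5) 3-4(w=11)

step 1: add edge 1-3 (w=5); MST = {1-3(w=5)}
step 2: add edge 0-1 (w=8); MST = {0-1(w=8) 1-3(w=5)}
step 3: add edge 1-2 (w=9); MST = {0-1(w=8) 1-2(w=9) 1-3(w=5)}
step 4: add edge 3-4 (w=11); MST = {0-1(w=8) 1-2(w=9) 1-3(w=5) 3-4(w=11)}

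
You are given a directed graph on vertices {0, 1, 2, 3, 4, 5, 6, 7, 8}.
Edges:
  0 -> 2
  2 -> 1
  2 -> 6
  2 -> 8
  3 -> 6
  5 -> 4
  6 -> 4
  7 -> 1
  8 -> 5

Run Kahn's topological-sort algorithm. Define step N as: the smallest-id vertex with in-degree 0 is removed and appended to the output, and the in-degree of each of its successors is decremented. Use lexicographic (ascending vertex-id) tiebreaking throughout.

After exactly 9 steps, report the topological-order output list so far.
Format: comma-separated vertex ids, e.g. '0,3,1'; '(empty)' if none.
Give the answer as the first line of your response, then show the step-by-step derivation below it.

0,2,3,6,7,1,8,5,4

step 1: output 0; order=[0]; indeg=(0,2,0,0,2,1,2,0,1)
step 2: output 2; order=[0,2]; indeg=(0,1,0,0,2,1,1,0,0)
step 3: output 3; order=[0,2,3]; indeg=(0,1,0,0,2,1,0,0,0)
step 4: output 6; order=[0,2,3,6]; indeg=(0,1,0,0,1,1,0,0,0)
step 5: output 7; order=[0,2,3,6,7]; indeg=(0,0,0,0,1,1,0,0,0)
step 6: output 1; order=[0,2,3,6,7,1]; indeg=(0,0,0,0,1,1,0,0,0)
step 7: output 8; order=[0,2,3,6,7,1,8]; indeg=(0,0,0,0,1,0,0,0,0)
step 8: output 5; order=[0,2,3,6,7,1,8,5]; indeg=(0,0,0,0,0,0,0,0,0)
step 9: output 4; order=[0,2,3,6,7,1,8,5,4]; indeg=(0,0,0,0,0,0,0,0,0)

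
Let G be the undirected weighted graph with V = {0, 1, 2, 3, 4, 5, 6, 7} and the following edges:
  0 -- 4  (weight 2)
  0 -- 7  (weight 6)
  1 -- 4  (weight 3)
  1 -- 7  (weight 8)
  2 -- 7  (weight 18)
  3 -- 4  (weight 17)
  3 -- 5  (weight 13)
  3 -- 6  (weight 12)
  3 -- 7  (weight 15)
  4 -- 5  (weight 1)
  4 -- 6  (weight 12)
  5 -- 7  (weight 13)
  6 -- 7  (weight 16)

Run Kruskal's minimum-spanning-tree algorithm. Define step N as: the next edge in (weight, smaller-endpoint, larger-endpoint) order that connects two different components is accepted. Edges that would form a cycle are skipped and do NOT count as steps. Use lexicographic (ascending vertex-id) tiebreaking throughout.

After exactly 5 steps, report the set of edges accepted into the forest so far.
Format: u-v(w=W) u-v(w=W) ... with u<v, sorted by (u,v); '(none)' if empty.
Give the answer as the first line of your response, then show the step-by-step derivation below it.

0-4(w=2) 0-7(w=6) 1-4(w=3) 3-6(w=12) 4-5(w=1)

step 1: add edge 4-5 (w=1); MST = {4-5(w=1)}
step 2: add edge 0-4 (w=2); MST = {0-4(w=2) 4-5(w=1)}
step 3: add edge 1-4 (w=3); MST = {0-4(w=2) 1-4(w=3) 4-5(w=1)}
step 4: add edge 0-7 (w=6); MST = {0-4(w=2) 0-7(w=6) 1-4(w=3) 4-5(w=1)}
step 5: add edge 3-6 (w=12); MST = {0-4(w=2) 0-7(w=6) 1-4(w=3) 3-6(w=12) 4-5(w=1)}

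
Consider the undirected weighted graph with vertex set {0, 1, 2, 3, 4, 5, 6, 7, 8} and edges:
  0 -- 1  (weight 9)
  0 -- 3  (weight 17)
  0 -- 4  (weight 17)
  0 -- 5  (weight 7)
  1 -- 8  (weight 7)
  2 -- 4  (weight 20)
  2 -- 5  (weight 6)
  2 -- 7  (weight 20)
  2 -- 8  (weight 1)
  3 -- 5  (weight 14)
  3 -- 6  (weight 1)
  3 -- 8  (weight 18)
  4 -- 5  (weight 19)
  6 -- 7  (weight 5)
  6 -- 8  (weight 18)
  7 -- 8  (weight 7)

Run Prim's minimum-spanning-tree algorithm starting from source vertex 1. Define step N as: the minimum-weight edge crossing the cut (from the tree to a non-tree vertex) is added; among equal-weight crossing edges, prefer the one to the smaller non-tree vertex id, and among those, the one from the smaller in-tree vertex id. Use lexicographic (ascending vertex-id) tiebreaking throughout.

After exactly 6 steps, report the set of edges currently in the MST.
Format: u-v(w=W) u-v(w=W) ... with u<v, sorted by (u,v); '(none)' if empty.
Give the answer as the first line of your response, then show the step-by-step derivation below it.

0-5(w=7) 1-8(w=7) 2-5(w=6) 2-8(w=1) 6-7(w=5) 7-8(w=7)

step 1: add edge 1-8 (w=7); MST = {1-8(w=7)}
step 2: add edge 2-8 (w=1); MST = {1-8(w=7) 2-8(w=1)}
step 3: add edge 2-5 (w=6); MST = {1-8(w=7) 2-5(w=6) 2-8(w=1)}
step 4: add edge 0-5 (w=7); MST = {0-5(w=7) 1-8(w=7) 2-5(w=6) 2-8(w=1)}
step 5: add edge 7-8 (w=7); MST = {0-5(w=7) 1-8(w=7) 2-5(w=6) 2-8(w=1) 7-8(w=7)}
step 6: add edge 6-7 (w=5); MST = {0-5(w=7) 1-8(w=7) 2-5(w=6) 2-8(w=1) 6-7(w=5) 7-8(w=7)}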